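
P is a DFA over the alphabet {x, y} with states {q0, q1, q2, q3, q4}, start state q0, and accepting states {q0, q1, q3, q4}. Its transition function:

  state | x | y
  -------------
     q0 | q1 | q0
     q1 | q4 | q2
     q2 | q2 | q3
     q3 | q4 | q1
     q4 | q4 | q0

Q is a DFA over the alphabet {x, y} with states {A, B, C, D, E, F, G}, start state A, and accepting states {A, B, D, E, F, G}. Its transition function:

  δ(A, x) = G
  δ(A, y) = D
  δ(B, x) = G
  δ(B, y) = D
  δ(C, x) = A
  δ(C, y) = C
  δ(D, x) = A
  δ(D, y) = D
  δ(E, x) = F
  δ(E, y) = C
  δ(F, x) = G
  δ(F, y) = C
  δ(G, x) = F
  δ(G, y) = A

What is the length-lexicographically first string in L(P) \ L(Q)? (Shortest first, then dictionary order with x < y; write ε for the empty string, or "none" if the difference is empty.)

The string xxy is accepted by P but not by Q.
No shorter string lies in the difference, and xxy is the lexicographically first length-3 string in L(P) \ L(Q).

xxy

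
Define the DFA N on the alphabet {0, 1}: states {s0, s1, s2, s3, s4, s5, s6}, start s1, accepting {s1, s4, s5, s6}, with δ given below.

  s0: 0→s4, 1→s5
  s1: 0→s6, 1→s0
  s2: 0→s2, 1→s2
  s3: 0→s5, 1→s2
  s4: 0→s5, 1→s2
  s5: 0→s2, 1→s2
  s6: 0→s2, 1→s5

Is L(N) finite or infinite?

The useful states (reachable from s1 and able to reach an accepting state) are {s0, s1, s4, s5, s6}.
Restricted to these states the transition graph has no cycle, so every accepting path has bounded length and L is finite.

finite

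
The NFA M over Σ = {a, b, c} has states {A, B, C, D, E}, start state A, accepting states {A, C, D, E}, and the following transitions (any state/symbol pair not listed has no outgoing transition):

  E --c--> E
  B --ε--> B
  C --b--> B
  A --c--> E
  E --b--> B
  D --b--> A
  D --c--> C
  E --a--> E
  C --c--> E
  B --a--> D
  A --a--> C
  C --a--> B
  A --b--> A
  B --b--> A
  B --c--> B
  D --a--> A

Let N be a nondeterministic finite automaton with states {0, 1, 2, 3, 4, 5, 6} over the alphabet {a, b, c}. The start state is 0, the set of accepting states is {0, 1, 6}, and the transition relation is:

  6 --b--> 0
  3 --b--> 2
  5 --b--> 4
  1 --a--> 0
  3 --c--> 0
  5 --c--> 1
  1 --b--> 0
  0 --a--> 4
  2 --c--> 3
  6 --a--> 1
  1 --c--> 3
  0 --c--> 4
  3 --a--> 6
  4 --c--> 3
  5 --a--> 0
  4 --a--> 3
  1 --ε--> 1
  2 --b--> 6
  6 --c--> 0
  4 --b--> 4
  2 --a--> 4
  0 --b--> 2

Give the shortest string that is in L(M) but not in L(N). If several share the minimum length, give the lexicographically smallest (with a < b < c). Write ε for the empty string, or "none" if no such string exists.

a

The string a is accepted by M but not by N.
No shorter string lies in the difference, and a is the lexicographically first length-1 string in L(M) \ L(N).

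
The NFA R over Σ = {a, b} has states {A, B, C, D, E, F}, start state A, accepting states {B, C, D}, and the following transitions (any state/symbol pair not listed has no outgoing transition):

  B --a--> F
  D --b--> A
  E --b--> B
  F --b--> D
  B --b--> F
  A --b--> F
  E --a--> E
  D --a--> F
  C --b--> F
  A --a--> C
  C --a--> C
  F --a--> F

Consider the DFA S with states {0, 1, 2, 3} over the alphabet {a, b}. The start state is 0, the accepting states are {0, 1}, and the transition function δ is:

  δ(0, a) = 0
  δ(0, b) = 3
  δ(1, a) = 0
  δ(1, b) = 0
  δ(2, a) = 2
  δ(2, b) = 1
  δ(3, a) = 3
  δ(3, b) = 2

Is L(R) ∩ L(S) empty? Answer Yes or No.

The string a is accepted by both R and S.
Hence L(R) ∩ L(S) ≠ ∅.

No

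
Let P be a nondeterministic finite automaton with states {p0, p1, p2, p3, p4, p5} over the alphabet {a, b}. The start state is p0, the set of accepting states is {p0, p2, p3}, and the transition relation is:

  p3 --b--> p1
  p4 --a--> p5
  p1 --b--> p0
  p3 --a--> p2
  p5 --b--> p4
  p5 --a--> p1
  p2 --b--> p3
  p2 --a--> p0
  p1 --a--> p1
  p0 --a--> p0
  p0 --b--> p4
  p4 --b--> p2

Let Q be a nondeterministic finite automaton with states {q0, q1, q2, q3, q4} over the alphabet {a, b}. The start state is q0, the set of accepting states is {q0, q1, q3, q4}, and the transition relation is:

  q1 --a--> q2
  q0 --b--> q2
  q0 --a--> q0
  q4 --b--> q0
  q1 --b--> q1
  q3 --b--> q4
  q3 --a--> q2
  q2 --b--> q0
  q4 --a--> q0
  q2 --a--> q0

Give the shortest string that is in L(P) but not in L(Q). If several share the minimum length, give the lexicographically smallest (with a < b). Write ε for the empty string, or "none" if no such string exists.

The string bbb is accepted by P but not by Q.
No shorter string lies in the difference, and bbb is the lexicographically first length-3 string in L(P) \ L(Q).

bbb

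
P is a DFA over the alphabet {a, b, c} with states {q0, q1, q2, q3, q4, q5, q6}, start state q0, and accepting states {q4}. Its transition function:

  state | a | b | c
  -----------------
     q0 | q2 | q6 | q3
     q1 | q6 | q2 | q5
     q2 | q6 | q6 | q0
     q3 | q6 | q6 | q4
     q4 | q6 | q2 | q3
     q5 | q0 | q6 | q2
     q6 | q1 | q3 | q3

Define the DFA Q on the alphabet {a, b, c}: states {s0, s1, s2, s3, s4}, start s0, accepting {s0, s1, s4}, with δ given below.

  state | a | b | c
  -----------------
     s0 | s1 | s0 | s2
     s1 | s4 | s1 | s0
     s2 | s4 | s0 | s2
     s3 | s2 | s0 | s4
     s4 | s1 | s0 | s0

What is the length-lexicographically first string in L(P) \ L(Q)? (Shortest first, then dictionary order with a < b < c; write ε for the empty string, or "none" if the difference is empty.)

cc

The string cc is accepted by P but not by Q.
No shorter string lies in the difference, and cc is the lexicographically first length-2 string in L(P) \ L(Q).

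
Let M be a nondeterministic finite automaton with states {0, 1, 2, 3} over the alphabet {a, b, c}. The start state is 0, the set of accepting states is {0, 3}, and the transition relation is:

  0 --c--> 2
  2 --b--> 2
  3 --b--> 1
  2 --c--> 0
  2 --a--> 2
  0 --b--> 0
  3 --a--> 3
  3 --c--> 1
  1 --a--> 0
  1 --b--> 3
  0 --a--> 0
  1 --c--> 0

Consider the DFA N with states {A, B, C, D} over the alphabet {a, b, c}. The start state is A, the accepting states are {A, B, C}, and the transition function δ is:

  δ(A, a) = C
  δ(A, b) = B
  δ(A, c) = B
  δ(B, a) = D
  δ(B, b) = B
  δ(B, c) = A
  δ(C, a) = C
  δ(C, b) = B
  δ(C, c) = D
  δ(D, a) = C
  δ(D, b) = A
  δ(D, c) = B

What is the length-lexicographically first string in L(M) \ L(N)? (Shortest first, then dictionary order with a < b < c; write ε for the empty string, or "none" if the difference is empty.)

ba

The string ba is accepted by M but not by N.
No shorter string lies in the difference, and ba is the lexicographically first length-2 string in L(M) \ L(N).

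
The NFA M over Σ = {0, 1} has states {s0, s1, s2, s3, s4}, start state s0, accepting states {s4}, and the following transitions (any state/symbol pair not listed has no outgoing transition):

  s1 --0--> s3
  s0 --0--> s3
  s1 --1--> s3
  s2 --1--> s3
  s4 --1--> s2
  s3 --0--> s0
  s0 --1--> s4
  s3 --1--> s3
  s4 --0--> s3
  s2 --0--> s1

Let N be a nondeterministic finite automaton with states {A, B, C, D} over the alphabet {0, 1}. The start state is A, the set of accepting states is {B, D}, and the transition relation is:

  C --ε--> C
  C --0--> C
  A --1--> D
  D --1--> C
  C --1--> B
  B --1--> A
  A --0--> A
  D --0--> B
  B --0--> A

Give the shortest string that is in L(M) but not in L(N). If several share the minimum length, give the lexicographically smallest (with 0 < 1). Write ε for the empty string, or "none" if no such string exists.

0101

The string 0101 is accepted by M but not by N.
No shorter string lies in the difference, and 0101 is the lexicographically first length-4 string in L(M) \ L(N).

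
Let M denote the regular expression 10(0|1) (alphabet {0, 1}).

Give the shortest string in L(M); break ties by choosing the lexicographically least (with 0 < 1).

By inspection of the expression, no string of length less than 3 matches, and 100 is the lexicographically first match of length 3.

100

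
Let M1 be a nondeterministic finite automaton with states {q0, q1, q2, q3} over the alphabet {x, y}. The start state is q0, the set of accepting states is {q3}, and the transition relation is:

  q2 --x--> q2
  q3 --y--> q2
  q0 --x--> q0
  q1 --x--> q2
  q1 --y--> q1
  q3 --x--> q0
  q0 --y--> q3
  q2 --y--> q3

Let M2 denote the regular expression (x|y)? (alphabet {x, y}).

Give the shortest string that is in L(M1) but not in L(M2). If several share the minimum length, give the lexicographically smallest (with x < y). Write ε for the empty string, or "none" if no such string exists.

xy

The string xy is accepted by M1 but not by M2.
No shorter string lies in the difference, and xy is the lexicographically first length-2 string in L(M1) \ L(M2).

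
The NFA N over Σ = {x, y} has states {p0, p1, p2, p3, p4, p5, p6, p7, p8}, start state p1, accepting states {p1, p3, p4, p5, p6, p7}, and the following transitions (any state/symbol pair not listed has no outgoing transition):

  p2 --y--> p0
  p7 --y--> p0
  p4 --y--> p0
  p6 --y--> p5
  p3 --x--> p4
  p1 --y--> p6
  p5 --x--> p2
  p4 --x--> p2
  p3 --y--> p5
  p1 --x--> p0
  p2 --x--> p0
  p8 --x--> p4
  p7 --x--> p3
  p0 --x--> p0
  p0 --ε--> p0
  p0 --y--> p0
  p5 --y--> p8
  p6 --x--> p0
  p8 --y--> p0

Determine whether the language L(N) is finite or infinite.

The useful states (reachable from p1 and able to reach an accepting state) are {p1, p4, p5, p6, p8}.
Restricted to these states the transition graph has no cycle, so every accepting path has bounded length and L is finite.

finite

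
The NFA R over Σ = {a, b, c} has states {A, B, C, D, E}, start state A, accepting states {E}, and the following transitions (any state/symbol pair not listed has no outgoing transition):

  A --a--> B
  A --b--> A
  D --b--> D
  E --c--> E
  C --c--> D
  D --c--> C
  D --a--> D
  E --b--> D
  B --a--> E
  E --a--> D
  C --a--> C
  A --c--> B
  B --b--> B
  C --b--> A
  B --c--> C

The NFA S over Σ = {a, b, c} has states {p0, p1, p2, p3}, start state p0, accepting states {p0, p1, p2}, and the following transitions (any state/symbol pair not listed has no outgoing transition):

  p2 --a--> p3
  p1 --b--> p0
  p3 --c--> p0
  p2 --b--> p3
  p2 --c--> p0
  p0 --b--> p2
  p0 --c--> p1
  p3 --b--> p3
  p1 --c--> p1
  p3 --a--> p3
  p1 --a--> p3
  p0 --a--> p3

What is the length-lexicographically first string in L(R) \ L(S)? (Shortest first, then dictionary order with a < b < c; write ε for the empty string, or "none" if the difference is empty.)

aa

The string aa is accepted by R but not by S.
No shorter string lies in the difference, and aa is the lexicographically first length-2 string in L(R) \ L(S).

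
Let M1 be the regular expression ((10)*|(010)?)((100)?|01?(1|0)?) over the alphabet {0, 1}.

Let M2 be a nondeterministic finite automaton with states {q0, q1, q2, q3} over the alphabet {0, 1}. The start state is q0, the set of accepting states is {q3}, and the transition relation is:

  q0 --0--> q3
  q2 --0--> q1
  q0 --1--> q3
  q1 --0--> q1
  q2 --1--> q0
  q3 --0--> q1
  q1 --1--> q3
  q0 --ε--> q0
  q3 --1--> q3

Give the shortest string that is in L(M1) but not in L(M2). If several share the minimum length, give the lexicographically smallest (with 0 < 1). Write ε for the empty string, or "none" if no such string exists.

ε

The empty string ε is accepted by M1 but not by M2.
Since ε is the unique shortest string, it is the required witness.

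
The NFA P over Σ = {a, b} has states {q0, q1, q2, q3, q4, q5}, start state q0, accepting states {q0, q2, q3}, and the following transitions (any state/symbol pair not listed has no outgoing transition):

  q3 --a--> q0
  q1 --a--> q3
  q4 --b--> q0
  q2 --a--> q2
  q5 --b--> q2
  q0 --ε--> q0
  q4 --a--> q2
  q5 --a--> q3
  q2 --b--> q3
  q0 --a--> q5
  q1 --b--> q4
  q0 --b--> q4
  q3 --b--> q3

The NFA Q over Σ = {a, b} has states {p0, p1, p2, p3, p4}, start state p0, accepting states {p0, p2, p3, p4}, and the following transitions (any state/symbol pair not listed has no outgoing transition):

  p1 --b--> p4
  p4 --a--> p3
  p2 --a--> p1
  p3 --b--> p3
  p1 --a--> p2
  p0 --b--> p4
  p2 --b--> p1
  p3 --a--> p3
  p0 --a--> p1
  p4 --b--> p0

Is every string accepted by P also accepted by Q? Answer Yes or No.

The string aaa is in L(P) but not in L(Q).
So L(P) ⊄ L(Q).

No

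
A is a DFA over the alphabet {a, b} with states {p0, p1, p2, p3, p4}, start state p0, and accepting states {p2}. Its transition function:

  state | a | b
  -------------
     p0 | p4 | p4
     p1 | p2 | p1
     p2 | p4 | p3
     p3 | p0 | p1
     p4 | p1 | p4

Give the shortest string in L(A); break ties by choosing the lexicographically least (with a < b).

A breadth-first search from p0 reaches an accepting state first via the path p0 → p4 → p1 → p2 on input aaa.
No string of length < 3 is accepted (BFS exhausts all shorter strings without reaching an accepting state), and aaa is the lexicographically least accepting string of length 3.

aaa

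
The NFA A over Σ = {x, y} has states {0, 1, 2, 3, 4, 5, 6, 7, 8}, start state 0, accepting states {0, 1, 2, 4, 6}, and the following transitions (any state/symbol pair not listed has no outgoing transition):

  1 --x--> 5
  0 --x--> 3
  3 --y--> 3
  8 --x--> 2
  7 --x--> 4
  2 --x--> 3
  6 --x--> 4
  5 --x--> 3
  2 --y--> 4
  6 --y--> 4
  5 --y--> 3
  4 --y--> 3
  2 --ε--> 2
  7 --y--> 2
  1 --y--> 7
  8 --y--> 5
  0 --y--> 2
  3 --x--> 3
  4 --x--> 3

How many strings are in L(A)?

3

The useful subgraph on states {0, 2, 4} is acyclic, so L(A) is finite; the longest accepting path visits 3 useful states, giving maximum string length 2.
Counting accepting paths from 0 by length: 1 of length 0, 1 of length 1, 1 of length 2. Total 3.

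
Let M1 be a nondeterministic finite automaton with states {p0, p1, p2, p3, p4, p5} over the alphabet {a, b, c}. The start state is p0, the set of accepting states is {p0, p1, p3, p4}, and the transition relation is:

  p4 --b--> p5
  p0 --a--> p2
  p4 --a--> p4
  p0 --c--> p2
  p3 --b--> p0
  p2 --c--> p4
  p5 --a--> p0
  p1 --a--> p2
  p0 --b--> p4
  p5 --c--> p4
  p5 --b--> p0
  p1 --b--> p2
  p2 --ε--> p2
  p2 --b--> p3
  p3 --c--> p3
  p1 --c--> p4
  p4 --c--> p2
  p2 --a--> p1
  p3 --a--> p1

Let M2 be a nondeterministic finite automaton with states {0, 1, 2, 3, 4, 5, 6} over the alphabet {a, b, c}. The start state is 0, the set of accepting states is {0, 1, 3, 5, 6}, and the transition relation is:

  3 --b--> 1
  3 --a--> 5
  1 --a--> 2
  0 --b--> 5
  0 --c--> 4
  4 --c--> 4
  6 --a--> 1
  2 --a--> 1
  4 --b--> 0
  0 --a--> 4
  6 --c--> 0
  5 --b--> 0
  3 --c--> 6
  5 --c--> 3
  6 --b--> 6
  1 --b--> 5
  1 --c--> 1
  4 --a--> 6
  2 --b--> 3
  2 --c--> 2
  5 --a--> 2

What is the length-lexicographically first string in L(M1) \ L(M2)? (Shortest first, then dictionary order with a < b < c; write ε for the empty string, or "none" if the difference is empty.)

The string ac is accepted by M1 but not by M2.
No shorter string lies in the difference, and ac is the lexicographically first length-2 string in L(M1) \ L(M2).

ac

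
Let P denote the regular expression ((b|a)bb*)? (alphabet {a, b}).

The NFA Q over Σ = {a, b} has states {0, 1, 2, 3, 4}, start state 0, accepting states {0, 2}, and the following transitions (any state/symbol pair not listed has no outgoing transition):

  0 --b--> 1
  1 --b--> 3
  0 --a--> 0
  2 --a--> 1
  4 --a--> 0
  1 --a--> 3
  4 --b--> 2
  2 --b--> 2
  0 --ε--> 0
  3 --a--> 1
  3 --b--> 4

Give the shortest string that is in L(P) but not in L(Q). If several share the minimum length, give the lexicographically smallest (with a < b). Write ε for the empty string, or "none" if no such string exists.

The string ab is accepted by P but not by Q.
No shorter string lies in the difference, and ab is the lexicographically first length-2 string in L(P) \ L(Q).

ab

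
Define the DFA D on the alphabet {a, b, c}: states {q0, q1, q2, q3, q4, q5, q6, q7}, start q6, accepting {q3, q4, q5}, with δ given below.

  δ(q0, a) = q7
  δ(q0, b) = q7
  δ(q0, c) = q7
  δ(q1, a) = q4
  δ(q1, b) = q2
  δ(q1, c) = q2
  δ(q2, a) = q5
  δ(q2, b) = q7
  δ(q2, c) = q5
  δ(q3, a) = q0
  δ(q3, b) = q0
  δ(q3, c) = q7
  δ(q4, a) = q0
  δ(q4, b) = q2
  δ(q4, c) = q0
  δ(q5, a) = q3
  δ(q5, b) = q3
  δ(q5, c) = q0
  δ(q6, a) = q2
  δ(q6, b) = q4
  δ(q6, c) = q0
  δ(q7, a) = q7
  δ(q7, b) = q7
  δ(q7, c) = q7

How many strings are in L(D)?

13

The useful subgraph on states {q2, q3, q4, q5, q6} is acyclic, so L(D) is finite; the longest accepting path visits 5 useful states, giving maximum string length 4.
Counting accepting paths from q6 by length: 1 of length 1, 2 of length 2, 6 of length 3, 4 of length 4. Total 13.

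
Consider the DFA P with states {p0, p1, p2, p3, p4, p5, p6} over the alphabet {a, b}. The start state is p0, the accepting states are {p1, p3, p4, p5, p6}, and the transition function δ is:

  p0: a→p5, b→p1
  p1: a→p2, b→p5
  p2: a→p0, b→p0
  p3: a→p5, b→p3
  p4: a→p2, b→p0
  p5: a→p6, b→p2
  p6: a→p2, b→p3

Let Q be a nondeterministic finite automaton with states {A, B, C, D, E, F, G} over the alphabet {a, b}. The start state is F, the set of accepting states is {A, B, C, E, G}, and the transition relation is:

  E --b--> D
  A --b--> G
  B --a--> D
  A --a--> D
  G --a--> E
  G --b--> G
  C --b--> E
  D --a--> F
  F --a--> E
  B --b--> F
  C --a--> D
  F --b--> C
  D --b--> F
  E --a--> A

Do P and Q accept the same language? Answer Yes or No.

Exploring the product automaton P × Q from the start pair (p0, F), following both machines on each input symbol, reaches 6 state pairs: (p0, F), (p5, E), (p1, C), (p6, A), (p2, D), (p3, G).
P accepts in {p1, p3, p4, p5, p6} and Q accepts in {A, B, C, E, G}. In every reachable pair the two components are either both accepting — (p5, E), (p1, C), (p6, A), (p3, G) — or both non-accepting, so no string is accepted by exactly one of the machines: L(P) \ L(Q) and L(Q) \ L(P) are both empty.
Hence every string is accepted by P iff it is accepted by Q, and the two languages coincide.

Yes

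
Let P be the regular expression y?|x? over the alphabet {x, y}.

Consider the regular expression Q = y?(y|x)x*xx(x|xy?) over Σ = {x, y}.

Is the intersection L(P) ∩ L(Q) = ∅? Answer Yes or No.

Converting the expression P to a DFA (subset construction, then merging equivalent states) gives the minimal DFA with states {p0, p1, p2}, start state p0, accepting states {p0, p1} and transitions p0: x→p1, y→p1; p1: x→p2, y→p2; p2: x→p2, y→p2.
Converting the expression Q to a DFA (subset construction, then merging equivalent states) gives the minimal DFA with states {q0, q1, q2, q3, q4, q5, q6, q7}, start state q0, accepting states {q6, q7} and transitions q0: x→q1, y→q2; q1: x→q3, y→q4; q2: x→q3, y→q1; q3: x→q5, y→q4; q4: x→q4, y→q4; q5: x→q6, y→q4; q6: x→q6, y→q7; q7: x→q4, y→q4.
Exploring the product automaton P × Q from the start pair (p0, q0), following both machines on each input symbol, reaches 9 state pairs: (p0, q0), (p1, q1), (p1, q2), (p2, q3), (p2, q4), (p2, q1), (p2, q5), (p2, q6), (p2, q7).
P accepts in {p0, p1} and Q accepts in {q6, q7}; no reachable pair has both components accepting, so no string drives both machines to acceptance simultaneously and L(P) ∩ L(Q) = ∅.
So no string is accepted by both, and the intersection is empty.

Yes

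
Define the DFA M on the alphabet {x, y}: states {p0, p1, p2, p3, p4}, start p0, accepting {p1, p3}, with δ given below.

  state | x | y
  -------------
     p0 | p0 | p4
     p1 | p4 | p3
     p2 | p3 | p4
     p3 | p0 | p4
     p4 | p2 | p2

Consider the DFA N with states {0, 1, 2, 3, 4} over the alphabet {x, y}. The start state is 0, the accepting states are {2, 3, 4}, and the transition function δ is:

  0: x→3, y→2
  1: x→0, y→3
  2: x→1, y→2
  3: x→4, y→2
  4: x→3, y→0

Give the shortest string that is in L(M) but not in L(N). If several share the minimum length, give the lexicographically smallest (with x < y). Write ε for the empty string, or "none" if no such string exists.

The string yxx is accepted by M but not by N.
No shorter string lies in the difference, and yxx is the lexicographically first length-3 string in L(M) \ L(N).

yxx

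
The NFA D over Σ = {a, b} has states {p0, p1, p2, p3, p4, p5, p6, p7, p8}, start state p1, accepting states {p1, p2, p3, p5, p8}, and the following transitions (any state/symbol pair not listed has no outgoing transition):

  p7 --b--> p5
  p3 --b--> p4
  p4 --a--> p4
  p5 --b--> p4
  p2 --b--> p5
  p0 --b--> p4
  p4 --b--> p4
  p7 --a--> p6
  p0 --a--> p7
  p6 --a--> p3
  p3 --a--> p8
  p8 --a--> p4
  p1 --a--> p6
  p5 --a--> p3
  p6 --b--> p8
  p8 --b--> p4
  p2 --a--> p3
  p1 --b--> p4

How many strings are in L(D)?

4

The useful subgraph on states {p1, p3, p6, p8} is acyclic, so L(D) is finite; the longest accepting path visits 4 useful states, giving maximum string length 3.
Counting accepting paths from p1 by length: 1 of length 0, 2 of length 2, 1 of length 3. Total 4.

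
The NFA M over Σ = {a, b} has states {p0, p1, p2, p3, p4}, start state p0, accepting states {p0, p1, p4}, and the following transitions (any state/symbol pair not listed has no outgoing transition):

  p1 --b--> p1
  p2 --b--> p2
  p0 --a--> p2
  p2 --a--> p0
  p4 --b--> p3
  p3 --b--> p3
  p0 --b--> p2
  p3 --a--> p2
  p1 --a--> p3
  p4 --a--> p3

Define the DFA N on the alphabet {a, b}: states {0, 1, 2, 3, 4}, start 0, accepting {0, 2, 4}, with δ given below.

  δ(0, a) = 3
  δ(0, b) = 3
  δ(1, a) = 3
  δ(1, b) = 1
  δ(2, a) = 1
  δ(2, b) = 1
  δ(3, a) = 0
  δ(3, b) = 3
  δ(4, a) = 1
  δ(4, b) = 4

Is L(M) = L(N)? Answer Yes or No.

Exploring the product automaton M × N from the start pair (p0, 0), following both machines on each input symbol, reaches 2 state pairs: (p0, 0), (p2, 3).
M accepts in {p0, p1, p4} and N accepts in {0, 2, 4}. In every reachable pair the two components are either both accepting — (p0, 0) — or both non-accepting, so no string is accepted by exactly one of the machines: L(M) \ L(N) and L(N) \ L(M) are both empty.
Hence every string is accepted by M iff it is accepted by N, and the two languages coincide.

Yes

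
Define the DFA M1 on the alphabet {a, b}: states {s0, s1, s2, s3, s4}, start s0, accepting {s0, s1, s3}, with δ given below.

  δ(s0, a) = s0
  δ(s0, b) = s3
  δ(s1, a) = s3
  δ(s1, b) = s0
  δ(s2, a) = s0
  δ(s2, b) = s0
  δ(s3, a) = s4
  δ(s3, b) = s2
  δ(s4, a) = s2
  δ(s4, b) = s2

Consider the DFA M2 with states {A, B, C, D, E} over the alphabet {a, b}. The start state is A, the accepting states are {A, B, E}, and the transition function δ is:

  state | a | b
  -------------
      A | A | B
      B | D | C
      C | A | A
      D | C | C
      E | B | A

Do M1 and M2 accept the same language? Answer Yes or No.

Yes

Exploring the product automaton M1 × M2 from the start pair (s0, A), following both machines on each input symbol, reaches 4 state pairs: (s0, A), (s3, B), (s4, D), (s2, C).
M1 accepts in {s0, s1, s3} and M2 accepts in {A, B, E}. In every reachable pair the two components are either both accepting — (s0, A), (s3, B) — or both non-accepting, so no string is accepted by exactly one of the machines: L(M1) \ L(M2) and L(M2) \ L(M1) are both empty.
Hence every string is accepted by M1 iff it is accepted by M2, and the two languages coincide.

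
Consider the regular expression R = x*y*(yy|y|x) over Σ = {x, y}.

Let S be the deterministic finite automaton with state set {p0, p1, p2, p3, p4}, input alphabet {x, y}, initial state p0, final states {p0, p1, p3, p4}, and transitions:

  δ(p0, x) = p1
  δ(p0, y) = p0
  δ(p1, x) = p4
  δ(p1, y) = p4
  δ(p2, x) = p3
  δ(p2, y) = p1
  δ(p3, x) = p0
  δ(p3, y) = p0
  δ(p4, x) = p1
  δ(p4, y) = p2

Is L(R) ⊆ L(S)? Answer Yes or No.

The string xxy is in L(R) but not in L(S).
So L(R) ⊄ L(S).

No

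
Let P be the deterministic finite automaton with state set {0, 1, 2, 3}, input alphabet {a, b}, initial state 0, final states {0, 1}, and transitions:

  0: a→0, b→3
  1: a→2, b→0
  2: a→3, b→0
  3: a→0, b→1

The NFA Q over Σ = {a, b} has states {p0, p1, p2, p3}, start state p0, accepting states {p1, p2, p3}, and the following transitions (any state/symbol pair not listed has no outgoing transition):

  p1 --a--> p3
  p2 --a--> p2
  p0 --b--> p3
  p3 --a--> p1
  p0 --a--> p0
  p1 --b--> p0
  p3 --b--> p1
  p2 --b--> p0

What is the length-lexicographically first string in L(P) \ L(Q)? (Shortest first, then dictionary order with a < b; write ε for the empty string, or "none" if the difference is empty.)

The empty string ε is accepted by P but not by Q.
Since ε is the unique shortest string, it is the required witness.

ε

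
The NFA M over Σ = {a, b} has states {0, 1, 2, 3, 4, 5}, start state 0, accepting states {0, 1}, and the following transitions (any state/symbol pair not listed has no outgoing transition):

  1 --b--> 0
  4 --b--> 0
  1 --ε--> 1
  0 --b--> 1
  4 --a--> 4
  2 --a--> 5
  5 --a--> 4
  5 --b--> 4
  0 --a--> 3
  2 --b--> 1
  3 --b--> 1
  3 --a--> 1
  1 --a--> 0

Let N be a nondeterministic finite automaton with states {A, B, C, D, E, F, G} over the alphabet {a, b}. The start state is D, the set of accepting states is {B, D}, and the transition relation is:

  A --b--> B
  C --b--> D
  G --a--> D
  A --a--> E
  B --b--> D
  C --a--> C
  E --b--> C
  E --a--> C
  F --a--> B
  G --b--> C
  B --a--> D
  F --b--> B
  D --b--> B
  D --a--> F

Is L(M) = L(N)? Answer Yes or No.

Yes

Exploring the product automaton M × N from the start pair (0, D), following both machines on each input symbol, reaches 3 state pairs: (0, D), (3, F), (1, B).
M accepts in {0, 1} and N accepts in {B, D}. In every reachable pair the two components are either both accepting — (0, D), (1, B) — or both non-accepting, so no string is accepted by exactly one of the machines: L(M) \ L(N) and L(N) \ L(M) are both empty.
Hence every string is accepted by M iff it is accepted by N, and the two languages coincide.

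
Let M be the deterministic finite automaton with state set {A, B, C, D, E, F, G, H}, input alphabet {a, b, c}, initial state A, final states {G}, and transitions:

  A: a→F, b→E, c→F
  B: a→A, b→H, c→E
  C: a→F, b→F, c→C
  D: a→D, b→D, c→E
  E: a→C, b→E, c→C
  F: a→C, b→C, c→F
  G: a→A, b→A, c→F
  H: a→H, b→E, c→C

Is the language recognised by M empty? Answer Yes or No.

The states reachable from the start state are {A, C, E, F}.
None of the accepting states {G} is reachable, so no string is accepted and L(M) = ∅.

Yes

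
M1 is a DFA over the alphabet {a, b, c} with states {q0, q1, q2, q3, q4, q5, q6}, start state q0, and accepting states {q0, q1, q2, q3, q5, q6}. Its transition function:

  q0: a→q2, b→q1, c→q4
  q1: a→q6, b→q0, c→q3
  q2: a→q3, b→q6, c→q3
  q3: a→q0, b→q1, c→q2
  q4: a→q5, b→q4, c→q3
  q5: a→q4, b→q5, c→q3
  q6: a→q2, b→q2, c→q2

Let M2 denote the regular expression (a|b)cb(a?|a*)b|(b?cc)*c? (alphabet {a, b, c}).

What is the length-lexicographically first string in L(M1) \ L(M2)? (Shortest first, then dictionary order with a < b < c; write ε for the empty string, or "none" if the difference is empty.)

a

The string a is accepted by M1 but not by M2.
No shorter string lies in the difference, and a is the lexicographically first length-1 string in L(M1) \ L(M2).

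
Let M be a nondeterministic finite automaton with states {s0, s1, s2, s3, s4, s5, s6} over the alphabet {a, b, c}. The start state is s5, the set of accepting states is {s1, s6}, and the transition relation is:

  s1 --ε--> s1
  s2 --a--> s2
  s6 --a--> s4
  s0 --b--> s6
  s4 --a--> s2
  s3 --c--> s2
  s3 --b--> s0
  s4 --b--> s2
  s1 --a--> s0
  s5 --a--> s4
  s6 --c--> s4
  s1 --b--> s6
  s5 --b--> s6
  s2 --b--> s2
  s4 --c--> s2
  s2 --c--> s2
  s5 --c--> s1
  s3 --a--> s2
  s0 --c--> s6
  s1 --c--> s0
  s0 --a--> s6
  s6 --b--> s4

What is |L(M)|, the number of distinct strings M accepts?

9

The useful subgraph on states {s0, s1, s5, s6} is acyclic, so L(M) is finite; the longest accepting path visits 4 useful states, giving maximum string length 3.
Counting accepting paths from s5 by length: 2 of length 1, 1 of length 2, 6 of length 3. Total 9.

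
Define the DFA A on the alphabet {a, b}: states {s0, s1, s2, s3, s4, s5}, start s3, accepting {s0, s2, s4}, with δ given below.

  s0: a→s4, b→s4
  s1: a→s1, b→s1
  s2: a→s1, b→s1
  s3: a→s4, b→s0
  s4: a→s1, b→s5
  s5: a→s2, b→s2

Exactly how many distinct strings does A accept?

The useful subgraph on states {s0, s2, s3, s4, s5} is acyclic, so L(A) is finite; the longest accepting path visits 5 useful states, giving maximum string length 4.
Counting accepting paths from s3 by length: 2 of length 1, 2 of length 2, 2 of length 3, 4 of length 4. Total 10.

10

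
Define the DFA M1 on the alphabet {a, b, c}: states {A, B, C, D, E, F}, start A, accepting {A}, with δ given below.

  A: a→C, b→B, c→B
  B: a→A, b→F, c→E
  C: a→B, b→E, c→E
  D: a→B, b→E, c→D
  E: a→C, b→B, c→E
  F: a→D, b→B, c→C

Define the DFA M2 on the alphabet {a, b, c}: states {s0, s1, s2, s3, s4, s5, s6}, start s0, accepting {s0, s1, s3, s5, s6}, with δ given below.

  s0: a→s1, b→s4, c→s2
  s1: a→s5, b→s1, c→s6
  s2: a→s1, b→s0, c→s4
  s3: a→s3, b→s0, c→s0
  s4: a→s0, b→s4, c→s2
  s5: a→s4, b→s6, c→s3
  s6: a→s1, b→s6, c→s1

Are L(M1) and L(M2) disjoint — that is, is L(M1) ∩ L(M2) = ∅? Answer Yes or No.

No

The empty string ε is accepted by both M1 and M2.
Hence L(M1) ∩ L(M2) ≠ ∅.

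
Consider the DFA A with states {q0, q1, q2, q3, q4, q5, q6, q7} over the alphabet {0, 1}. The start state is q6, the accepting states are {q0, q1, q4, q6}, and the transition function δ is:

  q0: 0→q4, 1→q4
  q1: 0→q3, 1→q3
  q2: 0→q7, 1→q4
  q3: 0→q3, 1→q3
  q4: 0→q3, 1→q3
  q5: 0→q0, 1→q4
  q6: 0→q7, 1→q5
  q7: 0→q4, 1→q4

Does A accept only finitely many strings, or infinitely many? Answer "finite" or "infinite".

The useful states (reachable from q6 and able to reach an accepting state) are {q0, q4, q5, q6, q7}.
Restricted to these states the transition graph has no cycle, so every accepting path has bounded length and L is finite.

finite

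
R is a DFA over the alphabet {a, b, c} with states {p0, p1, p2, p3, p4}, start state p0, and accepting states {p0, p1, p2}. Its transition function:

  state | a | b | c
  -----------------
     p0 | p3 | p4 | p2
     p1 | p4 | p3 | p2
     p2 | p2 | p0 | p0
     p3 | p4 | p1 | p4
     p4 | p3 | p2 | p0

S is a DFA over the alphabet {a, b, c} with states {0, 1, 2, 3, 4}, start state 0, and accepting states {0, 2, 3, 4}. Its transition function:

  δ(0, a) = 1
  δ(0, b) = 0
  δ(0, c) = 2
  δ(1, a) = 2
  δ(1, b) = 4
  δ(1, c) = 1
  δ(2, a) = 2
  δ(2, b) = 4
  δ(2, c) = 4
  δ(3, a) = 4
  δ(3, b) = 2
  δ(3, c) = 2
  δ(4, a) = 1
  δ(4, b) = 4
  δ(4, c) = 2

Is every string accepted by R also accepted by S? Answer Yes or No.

The string acc is in L(R) but not in L(S).
So L(R) ⊄ L(S).

No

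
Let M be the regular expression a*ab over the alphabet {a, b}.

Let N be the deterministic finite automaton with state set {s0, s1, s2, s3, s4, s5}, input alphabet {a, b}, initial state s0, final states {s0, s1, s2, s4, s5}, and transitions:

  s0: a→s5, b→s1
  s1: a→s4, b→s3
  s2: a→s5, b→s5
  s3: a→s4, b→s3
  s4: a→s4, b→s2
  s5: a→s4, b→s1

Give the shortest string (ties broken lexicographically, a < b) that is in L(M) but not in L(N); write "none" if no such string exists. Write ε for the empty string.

none

Converting the expression M to a DFA (subset construction, then merging equivalent states) gives the minimal DFA with states {m0, m1, m2, m3}, start state m0, accepting states {m3} and transitions m0: a→m1, b→m2; m1: a→m1, b→m3; m2: a→m2, b→m2; m3: a→m2, b→m2.
Exploring the product automaton M × N from the start pair (m0, s0), following both machines on each input symbol, reaches 10 state pairs: (m0, s0), (m1, s5), (m2, s1), (m1, s4), (m3, s1), (m2, s4), (m2, s3), (m3, s2), (m2, s2), (m2, s5).
M accepts in {m3} and N accepts in {s0, s1, s2, s4, s5}. The reachable pairs whose M-component is accepting are (m3, s1), (m3, s2); in each of them the N-component is accepting too, so the product for L(M) \ L(N) (M-component accepting, N-component rejecting) has no reachable accepting pair and the difference is empty.
So every string accepted by M is also accepted by N: L(M) \ L(N) = ∅ and there is no such string.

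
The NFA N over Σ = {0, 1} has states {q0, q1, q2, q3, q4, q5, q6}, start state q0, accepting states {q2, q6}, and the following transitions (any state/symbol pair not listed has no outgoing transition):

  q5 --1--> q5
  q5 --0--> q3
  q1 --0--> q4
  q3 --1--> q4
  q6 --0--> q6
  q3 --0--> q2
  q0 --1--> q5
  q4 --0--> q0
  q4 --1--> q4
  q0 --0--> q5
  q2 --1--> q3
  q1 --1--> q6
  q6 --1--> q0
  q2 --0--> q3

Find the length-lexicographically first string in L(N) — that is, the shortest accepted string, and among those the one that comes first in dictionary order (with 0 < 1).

000

A breadth-first search from q0 reaches an accepting state first via the path q0 → q5 → q3 → q2 on input 000.
No string of length < 3 is accepted (BFS exhausts all shorter strings without reaching an accepting state), and 000 is the lexicographically least accepting string of length 3.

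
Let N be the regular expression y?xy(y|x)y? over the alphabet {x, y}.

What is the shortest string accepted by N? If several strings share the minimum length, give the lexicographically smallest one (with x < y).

By inspection of the expression, no string of length less than 3 matches, and xyx is the lexicographically first match of length 3.

xyx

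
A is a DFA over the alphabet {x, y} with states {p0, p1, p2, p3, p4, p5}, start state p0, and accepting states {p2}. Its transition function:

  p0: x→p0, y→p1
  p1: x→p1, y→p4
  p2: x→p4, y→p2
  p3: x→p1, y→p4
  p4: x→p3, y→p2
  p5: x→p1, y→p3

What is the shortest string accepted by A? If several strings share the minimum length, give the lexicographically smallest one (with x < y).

yyy

A breadth-first search from p0 reaches an accepting state first via the path p0 → p1 → p4 → p2 on input yyy.
No string of length < 3 is accepted (BFS exhausts all shorter strings without reaching an accepting state), and yyy is the lexicographically least accepting string of length 3.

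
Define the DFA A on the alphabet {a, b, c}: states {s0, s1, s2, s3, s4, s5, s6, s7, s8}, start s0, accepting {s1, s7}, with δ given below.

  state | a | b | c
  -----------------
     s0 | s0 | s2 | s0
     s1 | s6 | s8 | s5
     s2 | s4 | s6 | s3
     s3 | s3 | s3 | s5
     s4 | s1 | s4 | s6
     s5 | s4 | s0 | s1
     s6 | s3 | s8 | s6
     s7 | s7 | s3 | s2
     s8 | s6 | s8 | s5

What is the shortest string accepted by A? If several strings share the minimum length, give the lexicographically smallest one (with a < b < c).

A breadth-first search from s0 reaches an accepting state first via the path s0 → s2 → s4 → s1 on input baa.
No string of length < 3 is accepted (BFS exhausts all shorter strings without reaching an accepting state), and baa is the lexicographically least accepting string of length 3.

baa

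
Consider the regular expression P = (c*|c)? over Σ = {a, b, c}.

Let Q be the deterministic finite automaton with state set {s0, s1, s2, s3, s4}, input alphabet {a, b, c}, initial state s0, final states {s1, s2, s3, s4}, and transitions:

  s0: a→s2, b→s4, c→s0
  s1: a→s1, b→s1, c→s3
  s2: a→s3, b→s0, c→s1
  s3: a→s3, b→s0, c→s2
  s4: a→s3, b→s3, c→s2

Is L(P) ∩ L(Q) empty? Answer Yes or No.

Yes

Converting the expression P to a DFA (subset construction, then merging equivalent states) gives the minimal DFA with states {p0, p1}, start state p0, accepting states {p0} and transitions p0: a→p1, b→p1, c→p0; p1: a→p1, b→p1, c→p1.
Exploring the product automaton P × Q from the start pair (p0, s0), following both machines on each input symbol, reaches 6 state pairs: (p0, s0), (p1, s2), (p1, s4), (p1, s3), (p1, s0), (p1, s1).
P accepts in {p0} and Q accepts in {s1, s2, s3, s4}; no reachable pair has both components accepting, so no string drives both machines to acceptance simultaneously and L(P) ∩ L(Q) = ∅.
So no string is accepted by both, and the intersection is empty.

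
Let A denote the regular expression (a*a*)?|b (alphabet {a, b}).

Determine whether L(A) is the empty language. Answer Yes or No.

No

The empty string ε matches the expression, so it belongs to L(A).
Since L(A) contains at least one string, it is not empty.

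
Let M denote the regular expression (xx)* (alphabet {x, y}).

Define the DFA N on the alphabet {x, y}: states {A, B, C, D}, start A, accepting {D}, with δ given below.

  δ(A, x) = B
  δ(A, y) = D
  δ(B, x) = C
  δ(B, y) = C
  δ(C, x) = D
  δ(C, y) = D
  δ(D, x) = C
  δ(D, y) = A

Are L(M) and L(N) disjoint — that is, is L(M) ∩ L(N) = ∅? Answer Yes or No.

Converting the expression M to a DFA (subset construction, then merging equivalent states) gives the minimal DFA with states {m0, m1, m2}, start state m0, accepting states {m0} and transitions m0: x→m1, y→m2; m1: x→m0, y→m2; m2: x→m2, y→m2.
Exploring the product automaton M × N from the start pair (m0, A), following both machines on each input symbol, reaches 8 state pairs: (m0, A), (m1, B), (m2, D), (m0, C), (m2, C), (m2, A), (m1, D), (m2, B).
M accepts in {m0} and N accepts in {D}; no reachable pair has both components accepting, so no string drives both machines to acceptance simultaneously and L(M) ∩ L(N) = ∅.
So no string is accepted by both, and the intersection is empty.

Yes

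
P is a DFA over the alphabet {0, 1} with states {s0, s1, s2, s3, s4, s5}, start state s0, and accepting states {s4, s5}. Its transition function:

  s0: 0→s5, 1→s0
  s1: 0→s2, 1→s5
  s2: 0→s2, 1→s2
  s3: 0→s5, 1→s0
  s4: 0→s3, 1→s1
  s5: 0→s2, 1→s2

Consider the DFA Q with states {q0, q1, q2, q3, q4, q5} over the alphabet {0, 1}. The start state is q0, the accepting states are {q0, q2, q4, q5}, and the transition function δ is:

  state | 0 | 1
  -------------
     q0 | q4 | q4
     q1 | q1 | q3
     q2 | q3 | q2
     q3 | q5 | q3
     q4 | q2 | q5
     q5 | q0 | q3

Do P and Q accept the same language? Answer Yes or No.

No

The empty string ε is accepted by Q but rejected by P.
So L(P) ≠ L(Q).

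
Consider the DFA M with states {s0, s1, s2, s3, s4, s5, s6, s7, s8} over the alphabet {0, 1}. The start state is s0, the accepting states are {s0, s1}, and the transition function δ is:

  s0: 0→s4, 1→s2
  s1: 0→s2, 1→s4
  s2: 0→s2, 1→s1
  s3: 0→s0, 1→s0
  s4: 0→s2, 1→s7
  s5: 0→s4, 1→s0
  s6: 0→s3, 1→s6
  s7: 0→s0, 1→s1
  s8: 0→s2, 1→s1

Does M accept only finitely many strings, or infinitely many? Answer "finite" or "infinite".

infinite

State s2 is reachable from the start and can reach an accepting state, and it lies on the cycle s2 → s1 → s2.
Traversing that cycle any number of times yields accepted strings of unbounded length, so the language is infinite.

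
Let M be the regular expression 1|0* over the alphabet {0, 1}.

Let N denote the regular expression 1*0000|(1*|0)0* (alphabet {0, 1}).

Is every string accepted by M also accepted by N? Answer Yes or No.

Converting the expression M to a DFA (subset construction, then merging equivalent states) gives the minimal DFA with states {m0, m1, m2, m3}, start state m0, accepting states {m0, m1, m2} and transitions m0: 0→m1, 1→m2; m1: 0→m1, 1→m3; m2: 0→m3, 1→m3; m3: 0→m3, 1→m3.
Converting the expression N to a DFA (subset construction, then merging equivalent states) gives the minimal DFA with states {n0, n1, n2}, start state n0, accepting states {n0, n1} and transitions n0: 0→n1, 1→n0; n1: 0→n1, 1→n2; n2: 0→n2, 1→n2.
Exploring the product automaton M × N from the start pair (m0, n0), following both machines on each input symbol, reaches 6 state pairs: (m0, n0), (m1, n1), (m2, n0), (m3, n2), (m3, n1), (m3, n0).
M accepts in {m0, m1, m2} and N accepts in {n0, n1}. The reachable pairs whose M-component is accepting are (m0, n0), (m1, n1), (m2, n0); in each of them the N-component is accepting too, so the product for L(M) \ L(N) (M-component accepting, N-component rejecting) has no reachable accepting pair and the difference is empty.
Hence every string in L(M) is also in L(N).

Yes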